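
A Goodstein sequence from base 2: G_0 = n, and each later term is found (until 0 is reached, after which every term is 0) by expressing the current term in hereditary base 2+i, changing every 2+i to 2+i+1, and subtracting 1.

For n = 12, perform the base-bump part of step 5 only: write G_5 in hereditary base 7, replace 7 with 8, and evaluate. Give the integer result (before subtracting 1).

134217868

base 2: 12 = 2^(2 + 1) + 2^2; at 3: 3^(3 + 1) + 3^3 = 108; next = 107
base 3: 107 = 3^(3 + 1) + 2·3^2 + 2·3 + 2; at 4: 4^(4 + 1) + 2·4^2 + 2·4 + 2 = 1066; next = 1065
base 4: 1065 = 4^(4 + 1) + 2·4^2 + 2·4 + 1; at 5: 5^(5 + 1) + 2·5^2 + 2·5 + 1 = 15686; next = 15685
base 5: 15685 = 5^(5 + 1) + 2·5^2 + 2·5; at 6: 6^(6 + 1) + 2·6^2 + 2·6 = 280020; next = 280019
base 6: 280019 = 6^(6 + 1) + 2·6^2 + 6 + 5; at 7: 7^(7 + 1) + 2·7^2 + 7 + 5 = 5764911; next = 5764910
base 7: 5764910 = 7^(7 + 1) + 2·7^2 + 7 + 4; at 8: 8^(8 + 1) + 2·8^2 + 8 + 4 = 134217868; next = 134217867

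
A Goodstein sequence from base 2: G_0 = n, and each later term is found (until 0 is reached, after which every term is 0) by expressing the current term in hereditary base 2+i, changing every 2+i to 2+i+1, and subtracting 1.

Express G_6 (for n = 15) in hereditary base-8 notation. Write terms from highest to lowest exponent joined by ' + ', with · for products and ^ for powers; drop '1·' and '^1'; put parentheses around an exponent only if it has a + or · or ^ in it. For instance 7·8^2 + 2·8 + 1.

8^(8 + 1) + 7·8^7 + 7·8^6 + 7·8^5 + 7·8^4 + 7·8^3 + 7·8^2 + 7·8 + 7

base 2: 15 = 2^(2 + 1) + 2^2 + 2 + 1; at 3: 3^(3 + 1) + 3^3 + 3 + 1 = 112; next = 111
base 3: 111 = 3^(3 + 1) + 3^3 + 3; at 4: 4^(4 + 1) + 4^4 + 4 = 1284; next = 1283
base 4: 1283 = 4^(4 + 1) + 4^4 + 3; at 5: 5^(5 + 1) + 5^5 + 3 = 18753; next = 18752
base 5: 18752 = 5^(5 + 1) + 5^5 + 2; at 6: 6^(6 + 1) + 6^6 + 2 = 326594; next = 326593
base 6: 326593 = 6^(6 + 1) + 6^6 + 1; at 7: 7^(7 + 1) + 7^7 + 1 = 6588345; next = 6588344
base 7: 6588344 = 7^(7 + 1) + 7^7; at 8: 8^(8 + 1) + 8^8 = 150994944; next = 150994943
base 8: 150994943 = 8^(8 + 1) + 7·8^7 + 7·8^6 + 7·8^5 + 7·8^4 + 7·8^3 + 7·8^2 + 7·8 + 7; at 9: 9^(9 + 1) + 7·9^7 + 7·9^6 + 7·9^5 + 7·9^4 + 7·9^3 + 7·9^2 + 7·9 + 7 = 3524450281; next = 3524450280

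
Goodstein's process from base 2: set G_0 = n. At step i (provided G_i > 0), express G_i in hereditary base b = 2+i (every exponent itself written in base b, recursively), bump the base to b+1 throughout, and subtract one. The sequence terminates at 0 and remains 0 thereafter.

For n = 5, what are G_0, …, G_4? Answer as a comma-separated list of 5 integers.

5, 27, 255, 467, 775

i=0: 5 = 2^2 + 1 (b=2); 2→3: 3^3 + 1 = 28; 28−1 = 27
i=1: 27 = 3^3 (b=3); 3→4: 4^4 = 256; 256−1 = 255
i=2: 255 = 3·4^3 + 3·4^2 + 3·4 + 3 (b=4); 4→5: 3·5^3 + 3·5^2 + 3·5 + 3 = 468; 468−1 = 467
i=3: 467 = 3·5^3 + 3·5^2 + 3·5 + 2 (b=5); 5→6: 3·6^3 + 3·6^2 + 3·6 + 2 = 776; 776−1 = 775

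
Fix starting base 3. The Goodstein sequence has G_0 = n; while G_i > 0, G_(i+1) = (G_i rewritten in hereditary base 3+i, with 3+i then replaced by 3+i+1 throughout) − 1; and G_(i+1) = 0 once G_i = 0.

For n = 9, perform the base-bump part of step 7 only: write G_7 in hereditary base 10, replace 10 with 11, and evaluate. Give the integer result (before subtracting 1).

27

G_0 = 9. HB_3(9) = 3^2. Bump = 16. G_1 = 15.
G_1 = 15. HB_4(15) = 3·4 + 3. Bump = 18. G_2 = 17.
G_2 = 17. HB_5(17) = 3·5 + 2. Bump = 20. G_3 = 19.
G_3 = 19. HB_6(19) = 3·6 + 1. Bump = 22. G_4 = 21.
G_4 = 21. HB_7(21) = 3·7. Bump = 24. G_5 = 23.
G_5 = 23. HB_8(23) = 2·8 + 7. Bump = 25. G_6 = 24.
G_6 = 24. HB_9(24) = 2·9 + 6. Bump = 26. G_7 = 25.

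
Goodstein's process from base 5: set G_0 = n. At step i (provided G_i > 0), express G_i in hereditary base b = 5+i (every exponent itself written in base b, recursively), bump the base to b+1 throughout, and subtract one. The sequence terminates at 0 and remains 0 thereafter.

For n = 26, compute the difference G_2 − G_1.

12

(0) 26|_5 = 5^2 + 1 ↦ 6^2 + 1|_6 = 37 ⇒ 36
(1) 36|_6 = 6^2 ↦ 7^2|_7 = 49 ⇒ 48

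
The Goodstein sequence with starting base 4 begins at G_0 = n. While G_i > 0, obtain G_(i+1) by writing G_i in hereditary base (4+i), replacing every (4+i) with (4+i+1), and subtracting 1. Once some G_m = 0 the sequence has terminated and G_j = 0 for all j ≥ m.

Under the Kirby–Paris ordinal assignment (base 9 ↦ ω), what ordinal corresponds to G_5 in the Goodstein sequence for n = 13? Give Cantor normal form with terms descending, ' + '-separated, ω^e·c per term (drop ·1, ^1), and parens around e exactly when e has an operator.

ω·2 + 2

G_0=13  [base 4] 3·4 + 1  →[4↦5]→  3·5 + 1 = 16  −1 ⇒ G_1=15
G_1=15  [base 5] 3·5  →[5↦6]→  3·6 = 18  −1 ⇒ G_2=17
G_2=17  [base 6] 2·6 + 5  →[6↦7]→  2·7 + 5 = 19  −1 ⇒ G_3=18
G_3=18  [base 7] 2·7 + 4  →[7↦8]→  2·8 + 4 = 20  −1 ⇒ G_4=19
G_4=19  [base 8] 2·8 + 3  →[8↦9]→  2·9 + 3 = 21  −1 ⇒ G_5=20
G_5=20  [base 9] 2·9 + 2  →[9↦10]→  2·10 + 2 = 22  −1 ⇒ G_6=21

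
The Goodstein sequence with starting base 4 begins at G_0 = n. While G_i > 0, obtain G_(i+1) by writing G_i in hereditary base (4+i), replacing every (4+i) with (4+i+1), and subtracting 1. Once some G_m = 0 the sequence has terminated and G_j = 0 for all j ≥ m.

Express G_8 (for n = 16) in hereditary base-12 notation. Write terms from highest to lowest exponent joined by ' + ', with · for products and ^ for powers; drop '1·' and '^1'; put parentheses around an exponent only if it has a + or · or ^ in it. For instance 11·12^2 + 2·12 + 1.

i=0: 16 = 4^2 (b=4); 4→5: 5^2 = 25; 25−1 = 24
i=1: 24 = 4·5 + 4 (b=5); 5→6: 4·6 + 4 = 28; 28−1 = 27
i=2: 27 = 4·6 + 3 (b=6); 6→7: 4·7 + 3 = 31; 31−1 = 30
i=3: 30 = 4·7 + 2 (b=7); 7→8: 4·8 + 2 = 34; 34−1 = 33
i=4: 33 = 4·8 + 1 (b=8); 8→9: 4·9 + 1 = 37; 37−1 = 36
i=5: 36 = 4·9 (b=9); 9→10: 4·10 = 40; 40−1 = 39
i=6: 39 = 3·10 + 9 (b=10); 10→11: 3·11 + 9 = 42; 42−1 = 41
i=7: 41 = 3·11 + 8 (b=11); 11→12: 3·12 + 8 = 44; 44−1 = 43
i=8: 43 = 3·12 + 7 (b=12); 12→13: 3·13 + 7 = 46; 46−1 = 45

3·12 + 7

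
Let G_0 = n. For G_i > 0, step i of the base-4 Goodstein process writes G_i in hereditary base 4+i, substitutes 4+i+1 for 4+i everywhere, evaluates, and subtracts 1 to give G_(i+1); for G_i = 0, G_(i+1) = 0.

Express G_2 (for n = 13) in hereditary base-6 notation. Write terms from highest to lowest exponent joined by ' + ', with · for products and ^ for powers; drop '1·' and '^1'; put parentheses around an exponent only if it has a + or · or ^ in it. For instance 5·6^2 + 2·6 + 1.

step 0: 13 = 3·4 + 1; sub 5 for 4: 3·5 + 1; = 16; G_1 = 16−1 = 15
step 1: 15 = 3·5; sub 6 for 5: 3·6; = 18; G_2 = 18−1 = 17

2·6 + 5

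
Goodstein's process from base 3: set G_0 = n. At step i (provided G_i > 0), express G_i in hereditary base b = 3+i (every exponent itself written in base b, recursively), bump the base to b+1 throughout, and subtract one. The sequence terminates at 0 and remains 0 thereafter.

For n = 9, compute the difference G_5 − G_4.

G_0 = 9. HB_3(9) = 3^2. Bump = 16. G_1 = 15.
G_1 = 15. HB_4(15) = 3·4 + 3. Bump = 18. G_2 = 17.
G_2 = 17. HB_5(17) = 3·5 + 2. Bump = 20. G_3 = 19.
G_3 = 19. HB_6(19) = 3·6 + 1. Bump = 22. G_4 = 21.
G_4 = 21. HB_7(21) = 3·7. Bump = 24. G_5 = 23.

2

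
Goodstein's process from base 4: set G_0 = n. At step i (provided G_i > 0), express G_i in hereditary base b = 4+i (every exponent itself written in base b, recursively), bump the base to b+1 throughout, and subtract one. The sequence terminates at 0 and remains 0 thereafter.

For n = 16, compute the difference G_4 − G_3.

3

i=0: 16 = 4^2 (b=4); 4→5: 5^2 = 25; 25−1 = 24
i=1: 24 = 4·5 + 4 (b=5); 5→6: 4·6 + 4 = 28; 28−1 = 27
i=2: 27 = 4·6 + 3 (b=6); 6→7: 4·7 + 3 = 31; 31−1 = 30
i=3: 30 = 4·7 + 2 (b=7); 7→8: 4·8 + 2 = 34; 34−1 = 33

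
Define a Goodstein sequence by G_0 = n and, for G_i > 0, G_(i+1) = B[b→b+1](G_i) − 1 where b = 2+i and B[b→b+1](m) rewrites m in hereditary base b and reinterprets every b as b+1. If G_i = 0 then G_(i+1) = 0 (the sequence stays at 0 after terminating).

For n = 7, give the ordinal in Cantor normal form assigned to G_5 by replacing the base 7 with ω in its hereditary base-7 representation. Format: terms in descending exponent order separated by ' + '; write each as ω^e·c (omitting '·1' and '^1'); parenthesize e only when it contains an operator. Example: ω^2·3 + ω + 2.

[0] 7 ≡ 2^2 + 2 + 1 (base 2). Lift 3: 31. −1: 30.
[1] 30 ≡ 3^3 + 3 (base 3). Lift 4: 260. −1: 259.
[2] 259 ≡ 4^4 + 3 (base 4). Lift 5: 3128. −1: 3127.
[3] 3127 ≡ 5^5 + 2 (base 5). Lift 6: 46658. −1: 46657.
[4] 46657 ≡ 6^6 + 1 (base 6). Lift 7: 823544. −1: 823543.
[5] 823543 ≡ 7^7 (base 7). Lift 8: 16777216. −1: 16777215.

ω^ω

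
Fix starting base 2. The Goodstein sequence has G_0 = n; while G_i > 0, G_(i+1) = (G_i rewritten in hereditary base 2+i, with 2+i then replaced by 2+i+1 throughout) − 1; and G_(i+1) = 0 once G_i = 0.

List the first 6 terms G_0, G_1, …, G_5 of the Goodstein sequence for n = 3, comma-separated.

base 2: 3 = 2 + 1; at 3: 3 + 1 = 4; next = 3
base 3: 3 = 3; at 4: 4 = 4; next = 3
base 4: 3 = 3; at 5: 3 = 3; next = 2
base 5: 2 = 2; at 6: 2 = 2; next = 1
base 6: 1 = 1; at 7: 1 = 1; next = 0

3, 3, 3, 2, 1, 0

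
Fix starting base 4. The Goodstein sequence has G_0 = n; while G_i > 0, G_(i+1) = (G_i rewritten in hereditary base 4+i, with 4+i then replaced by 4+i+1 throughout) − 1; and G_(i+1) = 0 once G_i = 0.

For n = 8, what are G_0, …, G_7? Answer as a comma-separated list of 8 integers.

G_0 = 8. HB_4(8) = 2·4. Bump = 10. G_1 = 9.
G_1 = 9. HB_5(9) = 5 + 4. Bump = 10. G_2 = 9.
G_2 = 9. HB_6(9) = 6 + 3. Bump = 10. G_3 = 9.
G_3 = 9. HB_7(9) = 7 + 2. Bump = 10. G_4 = 9.
G_4 = 9. HB_8(9) = 8 + 1. Bump = 10. G_5 = 9.
G_5 = 9. HB_9(9) = 9. Bump = 10. G_6 = 9.
G_6 = 9. HB_10(9) = 9. Bump = 9. G_7 = 8.

8, 9, 9, 9, 9, 9, 9, 8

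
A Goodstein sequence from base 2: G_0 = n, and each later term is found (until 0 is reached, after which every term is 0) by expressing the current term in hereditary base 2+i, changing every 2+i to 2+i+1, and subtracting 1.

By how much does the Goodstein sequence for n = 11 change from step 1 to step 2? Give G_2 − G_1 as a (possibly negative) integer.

943

step 0: 11 = 2^(2 + 1) + 2 + 1; sub 3 for 2: 3^(3 + 1) + 3 + 1; = 85; G_1 = 85−1 = 84
step 1: 84 = 3^(3 + 1) + 3; sub 4 for 3: 4^(4 + 1) + 4; = 1028; G_2 = 1028−1 = 1027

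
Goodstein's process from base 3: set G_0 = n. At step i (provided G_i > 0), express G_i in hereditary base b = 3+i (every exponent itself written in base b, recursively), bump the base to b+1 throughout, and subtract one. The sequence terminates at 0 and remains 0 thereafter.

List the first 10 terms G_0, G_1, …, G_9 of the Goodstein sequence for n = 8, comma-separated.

(0) 8|_3 = 2·3 + 2 ↦ 2·4 + 2|_4 = 10 ⇒ 9
(1) 9|_4 = 2·4 + 1 ↦ 2·5 + 1|_5 = 11 ⇒ 10
(2) 10|_5 = 2·5 ↦ 2·6|_6 = 12 ⇒ 11
(3) 11|_6 = 6 + 5 ↦ 7 + 5|_7 = 12 ⇒ 11
(4) 11|_7 = 7 + 4 ↦ 8 + 4|_8 = 12 ⇒ 11
(5) 11|_8 = 8 + 3 ↦ 9 + 3|_9 = 12 ⇒ 11
(6) 11|_9 = 9 + 2 ↦ 10 + 2|_10 = 12 ⇒ 11
(7) 11|_10 = 10 + 1 ↦ 11 + 1|_11 = 12 ⇒ 11
(8) 11|_11 = 11 ↦ 12|_12 = 12 ⇒ 11

8, 9, 10, 11, 11, 11, 11, 11, 11, 11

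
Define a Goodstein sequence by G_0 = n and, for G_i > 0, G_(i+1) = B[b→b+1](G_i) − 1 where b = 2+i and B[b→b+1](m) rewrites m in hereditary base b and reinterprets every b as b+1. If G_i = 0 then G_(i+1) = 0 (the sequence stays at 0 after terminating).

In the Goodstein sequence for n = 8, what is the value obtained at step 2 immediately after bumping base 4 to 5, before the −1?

(0) 8|_2 = 2^(2 + 1) ↦ 3^(3 + 1)|_3 = 81 ⇒ 80
(1) 80|_3 = 2·3^3 + 2·3^2 + 2·3 + 2 ↦ 2·4^4 + 2·4^2 + 2·4 + 2|_4 = 554 ⇒ 553
(2) 553|_4 = 2·4^4 + 2·4^2 + 2·4 + 1 ↦ 2·5^5 + 2·5^2 + 2·5 + 1|_5 = 6311 ⇒ 6310

6311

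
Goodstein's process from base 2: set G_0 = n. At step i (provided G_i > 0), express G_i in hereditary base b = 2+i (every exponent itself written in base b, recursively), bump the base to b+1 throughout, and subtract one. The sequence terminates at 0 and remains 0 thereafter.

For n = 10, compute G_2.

step 0: 10 = 2^(2 + 1) + 2; sub 3 for 2: 3^(3 + 1) + 3; = 84; G_1 = 84−1 = 83
step 1: 83 = 3^(3 + 1) + 2; sub 4 for 3: 4^(4 + 1) + 2; = 1026; G_2 = 1026−1 = 1025
step 2: 1025 = 4^(4 + 1) + 1; sub 5 for 4: 5^(5 + 1) + 1; = 15626; G_3 = 15626−1 = 15625

1025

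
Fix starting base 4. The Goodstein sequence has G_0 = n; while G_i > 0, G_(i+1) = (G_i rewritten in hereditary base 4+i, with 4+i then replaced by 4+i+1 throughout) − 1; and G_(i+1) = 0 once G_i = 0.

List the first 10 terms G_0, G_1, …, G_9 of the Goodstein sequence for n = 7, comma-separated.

G_0 = 7. HB_4(7) = 4 + 3. Bump = 8. G_1 = 7.
G_1 = 7. HB_5(7) = 5 + 2. Bump = 8. G_2 = 7.
G_2 = 7. HB_6(7) = 6 + 1. Bump = 8. G_3 = 7.
G_3 = 7. HB_7(7) = 7. Bump = 8. G_4 = 7.
G_4 = 7. HB_8(7) = 7. Bump = 7. G_5 = 6.
G_5 = 6. HB_9(6) = 6. Bump = 6. G_6 = 5.
G_6 = 5. HB_10(5) = 5. Bump = 5. G_7 = 4.
G_7 = 4. HB_11(4) = 4. Bump = 4. G_8 = 3.
G_8 = 3. HB_12(3) = 3. Bump = 3. G_9 = 2.

7, 7, 7, 7, 7, 6, 5, 4, 3, 2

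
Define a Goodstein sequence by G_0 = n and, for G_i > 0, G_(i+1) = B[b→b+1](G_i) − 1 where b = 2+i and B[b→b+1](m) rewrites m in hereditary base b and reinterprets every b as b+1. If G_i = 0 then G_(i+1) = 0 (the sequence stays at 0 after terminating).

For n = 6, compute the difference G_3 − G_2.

step 0: 6 = 2^2 + 2; sub 3 for 2: 3^3 + 3; = 30; G_1 = 30−1 = 29
step 1: 29 = 3^3 + 2; sub 4 for 3: 4^4 + 2; = 258; G_2 = 258−1 = 257
step 2: 257 = 4^4 + 1; sub 5 for 4: 5^5 + 1; = 3126; G_3 = 3126−1 = 3125

2868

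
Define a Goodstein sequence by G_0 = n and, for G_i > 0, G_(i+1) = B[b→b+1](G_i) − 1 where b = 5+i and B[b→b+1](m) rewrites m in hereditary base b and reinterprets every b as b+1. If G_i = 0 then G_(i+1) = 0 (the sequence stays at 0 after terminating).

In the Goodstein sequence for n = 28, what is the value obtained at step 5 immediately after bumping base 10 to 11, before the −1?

95

base 5: 28 = 5^2 + 3; at 6: 6^2 + 3 = 39; next = 38
base 6: 38 = 6^2 + 2; at 7: 7^2 + 2 = 51; next = 50
base 7: 50 = 7^2 + 1; at 8: 8^2 + 1 = 65; next = 64
base 8: 64 = 8^2; at 9: 9^2 = 81; next = 80
base 9: 80 = 8·9 + 8; at 10: 8·10 + 8 = 88; next = 87
base 10: 87 = 8·10 + 7; at 11: 8·11 + 7 = 95; next = 94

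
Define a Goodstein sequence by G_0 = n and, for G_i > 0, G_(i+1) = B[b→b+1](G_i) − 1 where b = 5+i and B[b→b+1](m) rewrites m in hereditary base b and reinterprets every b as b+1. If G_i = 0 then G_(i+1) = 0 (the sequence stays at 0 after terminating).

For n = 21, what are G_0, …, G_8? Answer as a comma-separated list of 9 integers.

21, 24, 27, 29, 31, 33, 35, 37, 39

G_0 = 21. HB_5(21) = 4·5 + 1. Bump = 25. G_1 = 24.
G_1 = 24. HB_6(24) = 4·6. Bump = 28. G_2 = 27.
G_2 = 27. HB_7(27) = 3·7 + 6. Bump = 30. G_3 = 29.
G_3 = 29. HB_8(29) = 3·8 + 5. Bump = 32. G_4 = 31.
G_4 = 31. HB_9(31) = 3·9 + 4. Bump = 34. G_5 = 33.
G_5 = 33. HB_10(33) = 3·10 + 3. Bump = 36. G_6 = 35.
G_6 = 35. HB_11(35) = 3·11 + 2. Bump = 38. G_7 = 37.
G_7 = 37. HB_12(37) = 3·12 + 1. Bump = 40. G_8 = 39.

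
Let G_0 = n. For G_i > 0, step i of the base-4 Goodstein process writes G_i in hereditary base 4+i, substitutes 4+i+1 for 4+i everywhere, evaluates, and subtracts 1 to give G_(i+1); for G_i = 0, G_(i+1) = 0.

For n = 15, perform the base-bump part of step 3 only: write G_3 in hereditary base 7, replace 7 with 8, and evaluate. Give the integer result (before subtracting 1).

G_0=15  [base 4] 3·4 + 3  →[4↦5]→  3·5 + 3 = 18  −1 ⇒ G_1=17
G_1=17  [base 5] 3·5 + 2  →[5↦6]→  3·6 + 2 = 20  −1 ⇒ G_2=19
G_2=19  [base 6] 3·6 + 1  →[6↦7]→  3·7 + 1 = 22  −1 ⇒ G_3=21
G_3=21  [base 7] 3·7  →[7↦8]→  3·8 = 24  −1 ⇒ G_4=23

24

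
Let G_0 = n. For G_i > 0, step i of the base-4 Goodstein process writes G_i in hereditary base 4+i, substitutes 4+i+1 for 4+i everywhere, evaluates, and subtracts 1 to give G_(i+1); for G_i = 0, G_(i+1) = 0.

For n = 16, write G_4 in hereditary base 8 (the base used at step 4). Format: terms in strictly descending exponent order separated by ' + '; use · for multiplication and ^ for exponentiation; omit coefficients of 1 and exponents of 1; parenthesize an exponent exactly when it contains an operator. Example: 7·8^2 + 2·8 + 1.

16 —HB4→ 4^2 —bump→ 5^2 = 25 —(−1)→ 24
24 —HB5→ 4·5 + 4 —bump→ 4·6 + 4 = 28 —(−1)→ 27
27 —HB6→ 4·6 + 3 —bump→ 4·7 + 3 = 31 —(−1)→ 30
30 —HB7→ 4·7 + 2 —bump→ 4·8 + 2 = 34 —(−1)→ 33
33 —HB8→ 4·8 + 1 —bump→ 4·9 + 1 = 37 —(−1)→ 36

4·8 + 1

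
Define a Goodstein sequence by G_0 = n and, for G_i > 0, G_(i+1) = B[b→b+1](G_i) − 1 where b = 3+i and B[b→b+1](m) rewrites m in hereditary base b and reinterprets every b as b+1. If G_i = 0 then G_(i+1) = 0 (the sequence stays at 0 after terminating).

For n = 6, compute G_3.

7

(0) 6|_3 = 2·3 ↦ 2·4|_4 = 8 ⇒ 7
(1) 7|_4 = 4 + 3 ↦ 5 + 3|_5 = 8 ⇒ 7
(2) 7|_5 = 5 + 2 ↦ 6 + 2|_6 = 8 ⇒ 7
(3) 7|_6 = 6 + 1 ↦ 7 + 1|_7 = 8 ⇒ 7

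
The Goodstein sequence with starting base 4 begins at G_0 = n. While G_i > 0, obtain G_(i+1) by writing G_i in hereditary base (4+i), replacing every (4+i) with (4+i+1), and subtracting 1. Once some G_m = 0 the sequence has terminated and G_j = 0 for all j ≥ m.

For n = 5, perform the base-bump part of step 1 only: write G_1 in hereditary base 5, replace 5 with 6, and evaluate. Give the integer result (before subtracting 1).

6

(0) 5|_4 = 4 + 1 ↦ 5 + 1|_5 = 6 ⇒ 5
(1) 5|_5 = 5 ↦ 6|_6 = 6 ⇒ 5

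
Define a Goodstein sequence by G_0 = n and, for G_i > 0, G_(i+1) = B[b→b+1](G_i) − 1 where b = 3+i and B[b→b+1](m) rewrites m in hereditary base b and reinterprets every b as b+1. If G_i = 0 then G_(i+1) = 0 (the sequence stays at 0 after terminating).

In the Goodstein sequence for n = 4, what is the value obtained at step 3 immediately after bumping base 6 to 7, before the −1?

3

G_0 = 4. HB_3(4) = 3 + 1. Bump = 5. G_1 = 4.
G_1 = 4. HB_4(4) = 4. Bump = 5. G_2 = 4.
G_2 = 4. HB_5(4) = 4. Bump = 4. G_3 = 3.
G_3 = 3. HB_6(3) = 3. Bump = 3. G_4 = 2.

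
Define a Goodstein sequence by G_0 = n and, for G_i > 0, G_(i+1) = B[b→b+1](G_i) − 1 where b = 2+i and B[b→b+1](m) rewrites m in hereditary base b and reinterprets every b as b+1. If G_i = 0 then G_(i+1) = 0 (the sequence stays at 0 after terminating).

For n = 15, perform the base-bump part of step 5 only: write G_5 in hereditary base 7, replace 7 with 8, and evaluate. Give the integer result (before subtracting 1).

(0) 15|_2 = 2^(2 + 1) + 2^2 + 2 + 1 ↦ 3^(3 + 1) + 3^3 + 3 + 1|_3 = 112 ⇒ 111
(1) 111|_3 = 3^(3 + 1) + 3^3 + 3 ↦ 4^(4 + 1) + 4^4 + 4|_4 = 1284 ⇒ 1283
(2) 1283|_4 = 4^(4 + 1) + 4^4 + 3 ↦ 5^(5 + 1) + 5^5 + 3|_5 = 18753 ⇒ 18752
(3) 18752|_5 = 5^(5 + 1) + 5^5 + 2 ↦ 6^(6 + 1) + 6^6 + 2|_6 = 326594 ⇒ 326593
(4) 326593|_6 = 6^(6 + 1) + 6^6 + 1 ↦ 7^(7 + 1) + 7^7 + 1|_7 = 6588345 ⇒ 6588344
(5) 6588344|_7 = 7^(7 + 1) + 7^7 ↦ 8^(8 + 1) + 8^8|_8 = 150994944 ⇒ 150994943

150994944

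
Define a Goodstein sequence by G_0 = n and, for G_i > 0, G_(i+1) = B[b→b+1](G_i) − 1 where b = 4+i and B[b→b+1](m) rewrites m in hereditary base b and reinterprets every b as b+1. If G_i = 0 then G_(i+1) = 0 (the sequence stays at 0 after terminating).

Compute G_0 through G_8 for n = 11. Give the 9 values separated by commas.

11, 12, 13, 14, 15, 15, 15, 15, 15

11 —HB4→ 2·4 + 3 —bump→ 2·5 + 3 = 13 —(−1)→ 12
12 —HB5→ 2·5 + 2 —bump→ 2·6 + 2 = 14 —(−1)→ 13
13 —HB6→ 2·6 + 1 —bump→ 2·7 + 1 = 15 —(−1)→ 14
14 —HB7→ 2·7 —bump→ 2·8 = 16 —(−1)→ 15
15 —HB8→ 8 + 7 —bump→ 9 + 7 = 16 —(−1)→ 15
15 —HB9→ 9 + 6 —bump→ 10 + 6 = 16 —(−1)→ 15
15 —HB10→ 10 + 5 —bump→ 11 + 5 = 16 —(−1)→ 15
15 —HB11→ 11 + 4 —bump→ 12 + 4 = 16 —(−1)→ 15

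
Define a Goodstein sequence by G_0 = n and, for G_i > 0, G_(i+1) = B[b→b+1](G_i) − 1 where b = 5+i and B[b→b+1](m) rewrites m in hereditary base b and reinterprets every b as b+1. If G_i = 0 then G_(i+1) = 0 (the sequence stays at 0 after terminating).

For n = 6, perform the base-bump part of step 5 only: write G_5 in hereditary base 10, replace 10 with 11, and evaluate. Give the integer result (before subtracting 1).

step 0: 6 = 5 + 1; sub 6 for 5: 6 + 1; = 7; G_1 = 7−1 = 6
step 1: 6 = 6; sub 7 for 6: 7; = 7; G_2 = 7−1 = 6
step 2: 6 = 6; sub 8 for 7: 6; = 6; G_3 = 6−1 = 5
step 3: 5 = 5; sub 9 for 8: 5; = 5; G_4 = 5−1 = 4
step 4: 4 = 4; sub 10 for 9: 4; = 4; G_5 = 4−1 = 3
step 5: 3 = 3; sub 11 for 10: 3; = 3; G_6 = 3−1 = 2

3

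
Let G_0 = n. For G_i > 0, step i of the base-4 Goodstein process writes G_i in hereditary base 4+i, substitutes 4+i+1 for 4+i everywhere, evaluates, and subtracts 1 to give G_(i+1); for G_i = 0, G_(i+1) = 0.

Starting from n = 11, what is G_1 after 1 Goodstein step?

12

base 4: 11 = 2·4 + 3; at 5: 2·5 + 3 = 13; next = 12
base 5: 12 = 2·5 + 2; at 6: 2·6 + 2 = 14; next = 13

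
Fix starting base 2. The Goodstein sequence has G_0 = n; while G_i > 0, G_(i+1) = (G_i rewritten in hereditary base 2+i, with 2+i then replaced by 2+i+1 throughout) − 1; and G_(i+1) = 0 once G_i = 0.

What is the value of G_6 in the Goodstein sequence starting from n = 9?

i=0: 9 = 2^(2 + 1) + 1 (b=2); 2→3: 3^(3 + 1) + 1 = 82; 82−1 = 81
i=1: 81 = 3^(3 + 1) (b=3); 3→4: 4^(4 + 1) = 1024; 1024−1 = 1023
i=2: 1023 = 3·4^4 + 3·4^3 + 3·4^2 + 3·4 + 3 (b=4); 4→5: 3·5^5 + 3·5^3 + 3·5^2 + 3·5 + 3 = 9843; 9843−1 = 9842
i=3: 9842 = 3·5^5 + 3·5^3 + 3·5^2 + 3·5 + 2 (b=5); 5→6: 3·6^6 + 3·6^3 + 3·6^2 + 3·6 + 2 = 140744; 140744−1 = 140743
i=4: 140743 = 3·6^6 + 3·6^3 + 3·6^2 + 3·6 + 1 (b=6); 6→7: 3·7^7 + 3·7^3 + 3·7^2 + 3·7 + 1 = 2471827; 2471827−1 = 2471826
i=5: 2471826 = 3·7^7 + 3·7^3 + 3·7^2 + 3·7 (b=7); 7→8: 3·8^8 + 3·8^3 + 3·8^2 + 3·8 = 50333400; 50333400−1 = 50333399

50333399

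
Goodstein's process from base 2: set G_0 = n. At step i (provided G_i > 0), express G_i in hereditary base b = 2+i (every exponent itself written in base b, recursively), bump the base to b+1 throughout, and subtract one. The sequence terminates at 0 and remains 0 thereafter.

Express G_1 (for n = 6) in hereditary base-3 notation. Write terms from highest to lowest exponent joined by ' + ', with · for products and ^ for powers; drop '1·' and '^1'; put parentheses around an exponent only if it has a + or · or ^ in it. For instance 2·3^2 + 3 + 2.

3^3 + 2

G_0=6  [base 2] 2^2 + 2  →[2↦3]→  3^3 + 3 = 30  −1 ⇒ G_1=29
G_1=29  [base 3] 3^3 + 2  →[3↦4]→  4^4 + 2 = 258  −1 ⇒ G_2=257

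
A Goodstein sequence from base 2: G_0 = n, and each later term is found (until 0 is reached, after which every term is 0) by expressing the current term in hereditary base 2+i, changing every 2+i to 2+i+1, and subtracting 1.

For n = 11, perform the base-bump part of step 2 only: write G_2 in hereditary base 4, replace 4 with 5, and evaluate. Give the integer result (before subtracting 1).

15628

(0) 11|_2 = 2^(2 + 1) + 2 + 1 ↦ 3^(3 + 1) + 3 + 1|_3 = 85 ⇒ 84
(1) 84|_3 = 3^(3 + 1) + 3 ↦ 4^(4 + 1) + 4|_4 = 1028 ⇒ 1027
(2) 1027|_4 = 4^(4 + 1) + 3 ↦ 5^(5 + 1) + 3|_5 = 15628 ⇒ 15627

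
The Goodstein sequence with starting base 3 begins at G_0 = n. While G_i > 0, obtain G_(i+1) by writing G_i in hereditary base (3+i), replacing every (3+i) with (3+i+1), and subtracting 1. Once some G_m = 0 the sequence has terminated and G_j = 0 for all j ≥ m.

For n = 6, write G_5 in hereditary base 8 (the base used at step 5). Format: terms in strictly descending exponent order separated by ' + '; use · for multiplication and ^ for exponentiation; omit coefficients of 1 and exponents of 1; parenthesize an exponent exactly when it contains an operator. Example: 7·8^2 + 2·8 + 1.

7

step 0: 6 = 2·3; sub 4 for 3: 2·4; = 8; G_1 = 8−1 = 7
step 1: 7 = 4 + 3; sub 5 for 4: 5 + 3; = 8; G_2 = 8−1 = 7
step 2: 7 = 5 + 2; sub 6 for 5: 6 + 2; = 8; G_3 = 8−1 = 7
step 3: 7 = 6 + 1; sub 7 for 6: 7 + 1; = 8; G_4 = 8−1 = 7
step 4: 7 = 7; sub 8 for 7: 8; = 8; G_5 = 8−1 = 7
step 5: 7 = 7; sub 9 for 8: 7; = 7; G_6 = 7−1 = 6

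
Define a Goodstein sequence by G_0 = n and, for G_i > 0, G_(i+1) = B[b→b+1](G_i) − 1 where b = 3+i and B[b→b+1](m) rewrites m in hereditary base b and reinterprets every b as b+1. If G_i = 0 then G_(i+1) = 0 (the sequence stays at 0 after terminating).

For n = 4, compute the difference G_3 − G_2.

-1

i=0: 4 = 3 + 1 (b=3); 3→4: 4 + 1 = 5; 5−1 = 4
i=1: 4 = 4 (b=4); 4→5: 5 = 5; 5−1 = 4
i=2: 4 = 4 (b=5); 5→6: 4 = 4; 4−1 = 3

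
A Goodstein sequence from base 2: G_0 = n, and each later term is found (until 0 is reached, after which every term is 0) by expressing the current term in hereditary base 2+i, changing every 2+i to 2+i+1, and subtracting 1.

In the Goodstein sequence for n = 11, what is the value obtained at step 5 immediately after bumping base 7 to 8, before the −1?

134217728

11 —HB2→ 2^(2 + 1) + 2 + 1 —bump→ 3^(3 + 1) + 3 + 1 = 85 —(−1)→ 84
84 —HB3→ 3^(3 + 1) + 3 —bump→ 4^(4 + 1) + 4 = 1028 —(−1)→ 1027
1027 —HB4→ 4^(4 + 1) + 3 —bump→ 5^(5 + 1) + 3 = 15628 —(−1)→ 15627
15627 —HB5→ 5^(5 + 1) + 2 —bump→ 6^(6 + 1) + 2 = 279938 —(−1)→ 279937
279937 —HB6→ 6^(6 + 1) + 1 —bump→ 7^(7 + 1) + 1 = 5764802 —(−1)→ 5764801
5764801 —HB7→ 7^(7 + 1) —bump→ 8^(8 + 1) = 134217728 —(−1)→ 134217727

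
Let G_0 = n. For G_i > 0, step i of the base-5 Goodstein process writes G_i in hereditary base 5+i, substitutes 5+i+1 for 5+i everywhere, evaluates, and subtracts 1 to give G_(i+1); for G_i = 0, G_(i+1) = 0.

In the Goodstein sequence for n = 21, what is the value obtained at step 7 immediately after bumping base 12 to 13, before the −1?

40

[0] 21 ≡ 4·5 + 1 (base 5). Lift 6: 25. −1: 24.
[1] 24 ≡ 4·6 (base 6). Lift 7: 28. −1: 27.
[2] 27 ≡ 3·7 + 6 (base 7). Lift 8: 30. −1: 29.
[3] 29 ≡ 3·8 + 5 (base 8). Lift 9: 32. −1: 31.
[4] 31 ≡ 3·9 + 4 (base 9). Lift 10: 34. −1: 33.
[5] 33 ≡ 3·10 + 3 (base 10). Lift 11: 36. −1: 35.
[6] 35 ≡ 3·11 + 2 (base 11). Lift 12: 38. −1: 37.
[7] 37 ≡ 3·12 + 1 (base 12). Lift 13: 40. −1: 39.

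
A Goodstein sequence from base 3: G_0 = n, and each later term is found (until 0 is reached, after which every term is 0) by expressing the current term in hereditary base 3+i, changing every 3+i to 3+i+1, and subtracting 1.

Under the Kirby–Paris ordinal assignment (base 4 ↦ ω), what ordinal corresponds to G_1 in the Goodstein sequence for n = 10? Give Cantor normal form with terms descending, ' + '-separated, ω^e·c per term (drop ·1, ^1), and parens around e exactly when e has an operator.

ω^2

step 0: 10 = 3^2 + 1; sub 4 for 3: 4^2 + 1; = 17; G_1 = 17−1 = 16
step 1: 16 = 4^2; sub 5 for 4: 5^2; = 25; G_2 = 25−1 = 24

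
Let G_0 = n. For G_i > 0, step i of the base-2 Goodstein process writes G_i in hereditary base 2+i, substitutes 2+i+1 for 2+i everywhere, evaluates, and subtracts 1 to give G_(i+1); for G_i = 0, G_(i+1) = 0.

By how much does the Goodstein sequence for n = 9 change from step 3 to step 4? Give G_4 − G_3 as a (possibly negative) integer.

step 0: 9 = 2^(2 + 1) + 1; sub 3 for 2: 3^(3 + 1) + 1; = 82; G_1 = 82−1 = 81
step 1: 81 = 3^(3 + 1); sub 4 for 3: 4^(4 + 1); = 1024; G_2 = 1024−1 = 1023
step 2: 1023 = 3·4^4 + 3·4^3 + 3·4^2 + 3·4 + 3; sub 5 for 4: 3·5^5 + 3·5^3 + 3·5^2 + 3·5 + 3; = 9843; G_3 = 9843−1 = 9842
step 3: 9842 = 3·5^5 + 3·5^3 + 3·5^2 + 3·5 + 2; sub 6 for 5: 3·6^6 + 3·6^3 + 3·6^2 + 3·6 + 2; = 140744; G_4 = 140744−1 = 140743

130901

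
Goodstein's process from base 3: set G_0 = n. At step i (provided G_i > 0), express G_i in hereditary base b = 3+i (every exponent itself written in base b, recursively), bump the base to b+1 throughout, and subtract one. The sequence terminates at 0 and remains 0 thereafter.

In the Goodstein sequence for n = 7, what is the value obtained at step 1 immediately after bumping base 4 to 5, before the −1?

(0) 7|_3 = 2·3 + 1 ↦ 2·4 + 1|_4 = 9 ⇒ 8
(1) 8|_4 = 2·4 ↦ 2·5|_5 = 10 ⇒ 9

10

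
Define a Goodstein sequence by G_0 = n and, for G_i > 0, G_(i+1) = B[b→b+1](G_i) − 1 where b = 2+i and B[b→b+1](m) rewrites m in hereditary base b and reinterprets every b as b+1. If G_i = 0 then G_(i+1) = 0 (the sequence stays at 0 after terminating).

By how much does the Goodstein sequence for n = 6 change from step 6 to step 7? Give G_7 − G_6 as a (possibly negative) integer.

i=0: 6 = 2^2 + 2 (b=2); 2→3: 3^3 + 3 = 30; 30−1 = 29
i=1: 29 = 3^3 + 2 (b=3); 3→4: 4^4 + 2 = 258; 258−1 = 257
i=2: 257 = 4^4 + 1 (b=4); 4→5: 5^5 + 1 = 3126; 3126−1 = 3125
i=3: 3125 = 5^5 (b=5); 5→6: 6^6 = 46656; 46656−1 = 46655
i=4: 46655 = 5·6^5 + 5·6^4 + 5·6^3 + 5·6^2 + 5·6 + 5 (b=6); 6→7: 5·7^5 + 5·7^4 + 5·7^3 + 5·7^2 + 5·7 + 5 = 98040; 98040−1 = 98039
i=5: 98039 = 5·7^5 + 5·7^4 + 5·7^3 + 5·7^2 + 5·7 + 4 (b=7); 7→8: 5·8^5 + 5·8^4 + 5·8^3 + 5·8^2 + 5·8 + 4 = 187244; 187244−1 = 187243
i=6: 187243 = 5·8^5 + 5·8^4 + 5·8^3 + 5·8^2 + 5·8 + 3 (b=8); 8→9: 5·9^5 + 5·9^4 + 5·9^3 + 5·9^2 + 5·9 + 3 = 332148; 332148−1 = 332147

144904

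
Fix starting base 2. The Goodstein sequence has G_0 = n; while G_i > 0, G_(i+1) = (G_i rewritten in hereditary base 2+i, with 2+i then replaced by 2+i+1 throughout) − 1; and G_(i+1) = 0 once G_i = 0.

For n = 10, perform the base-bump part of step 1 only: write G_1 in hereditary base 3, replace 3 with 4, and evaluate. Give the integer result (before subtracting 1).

[0] 10 ≡ 2^(2 + 1) + 2 (base 2). Lift 3: 84. −1: 83.
[1] 83 ≡ 3^(3 + 1) + 2 (base 3). Lift 4: 1026. −1: 1025.

1026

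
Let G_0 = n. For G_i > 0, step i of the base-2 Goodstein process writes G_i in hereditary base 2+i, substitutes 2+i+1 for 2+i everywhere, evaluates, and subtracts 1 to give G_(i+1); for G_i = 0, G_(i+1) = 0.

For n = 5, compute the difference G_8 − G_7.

871

step 0: 5 = 2^2 + 1; sub 3 for 2: 3^3 + 1; = 28; G_1 = 28−1 = 27
step 1: 27 = 3^3; sub 4 for 3: 4^4; = 256; G_2 = 256−1 = 255
step 2: 255 = 3·4^3 + 3·4^2 + 3·4 + 3; sub 5 for 4: 3·5^3 + 3·5^2 + 3·5 + 3; = 468; G_3 = 468−1 = 467
step 3: 467 = 3·5^3 + 3·5^2 + 3·5 + 2; sub 6 for 5: 3·6^3 + 3·6^2 + 3·6 + 2; = 776; G_4 = 776−1 = 775
step 4: 775 = 3·6^3 + 3·6^2 + 3·6 + 1; sub 7 for 6: 3·7^3 + 3·7^2 + 3·7 + 1; = 1198; G_5 = 1198−1 = 1197
step 5: 1197 = 3·7^3 + 3·7^2 + 3·7; sub 8 for 7: 3·8^3 + 3·8^2 + 3·8; = 1752; G_6 = 1752−1 = 1751
step 6: 1751 = 3·8^3 + 3·8^2 + 2·8 + 7; sub 9 for 8: 3·9^3 + 3·9^2 + 2·9 + 7; = 2455; G_7 = 2455−1 = 2454
step 7: 2454 = 3·9^3 + 3·9^2 + 2·9 + 6; sub 10 for 9: 3·10^3 + 3·10^2 + 2·10 + 6; = 3326; G_8 = 3326−1 = 3325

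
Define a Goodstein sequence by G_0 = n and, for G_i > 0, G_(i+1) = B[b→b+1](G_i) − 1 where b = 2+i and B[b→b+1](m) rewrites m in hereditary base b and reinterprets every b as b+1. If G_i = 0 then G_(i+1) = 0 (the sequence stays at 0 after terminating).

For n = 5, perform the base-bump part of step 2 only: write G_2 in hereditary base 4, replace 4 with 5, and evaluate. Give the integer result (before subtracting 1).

base 2: 5 = 2^2 + 1; at 3: 3^3 + 1 = 28; next = 27
base 3: 27 = 3^3; at 4: 4^4 = 256; next = 255
base 4: 255 = 3·4^3 + 3·4^2 + 3·4 + 3; at 5: 3·5^3 + 3·5^2 + 3·5 + 3 = 468; next = 467

468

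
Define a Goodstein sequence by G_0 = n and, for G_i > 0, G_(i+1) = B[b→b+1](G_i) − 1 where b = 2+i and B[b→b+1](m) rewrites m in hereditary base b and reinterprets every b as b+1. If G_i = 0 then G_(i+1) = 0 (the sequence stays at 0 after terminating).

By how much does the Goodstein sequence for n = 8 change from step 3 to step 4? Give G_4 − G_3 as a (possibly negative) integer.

step 0: 8 = 2^(2 + 1); sub 3 for 2: 3^(3 + 1); = 81; G_1 = 81−1 = 80
step 1: 80 = 2·3^3 + 2·3^2 + 2·3 + 2; sub 4 for 3: 2·4^4 + 2·4^2 + 2·4 + 2; = 554; G_2 = 554−1 = 553
step 2: 553 = 2·4^4 + 2·4^2 + 2·4 + 1; sub 5 for 4: 2·5^5 + 2·5^2 + 2·5 + 1; = 6311; G_3 = 6311−1 = 6310
step 3: 6310 = 2·5^5 + 2·5^2 + 2·5; sub 6 for 5: 2·6^6 + 2·6^2 + 2·6; = 93396; G_4 = 93396−1 = 93395

87085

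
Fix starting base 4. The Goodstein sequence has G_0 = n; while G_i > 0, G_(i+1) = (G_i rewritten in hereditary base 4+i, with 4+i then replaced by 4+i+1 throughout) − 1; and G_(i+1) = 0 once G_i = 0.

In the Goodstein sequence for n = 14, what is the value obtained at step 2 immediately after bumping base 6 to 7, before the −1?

G_0=14  [base 4] 3·4 + 2  →[4↦5]→  3·5 + 2 = 17  −1 ⇒ G_1=16
G_1=16  [base 5] 3·5 + 1  →[5↦6]→  3·6 + 1 = 19  −1 ⇒ G_2=18

21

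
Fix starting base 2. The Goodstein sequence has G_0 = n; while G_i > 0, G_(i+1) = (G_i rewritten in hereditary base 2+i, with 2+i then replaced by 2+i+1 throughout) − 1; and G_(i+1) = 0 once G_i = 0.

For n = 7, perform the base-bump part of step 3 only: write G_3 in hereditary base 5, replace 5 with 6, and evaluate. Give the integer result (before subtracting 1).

7 —HB2→ 2^2 + 2 + 1 —bump→ 3^3 + 3 + 1 = 31 —(−1)→ 30
30 —HB3→ 3^3 + 3 —bump→ 4^4 + 4 = 260 —(−1)→ 259
259 —HB4→ 4^4 + 3 —bump→ 5^5 + 3 = 3128 —(−1)→ 3127
3127 —HB5→ 5^5 + 2 —bump→ 6^6 + 2 = 46658 —(−1)→ 46657

46658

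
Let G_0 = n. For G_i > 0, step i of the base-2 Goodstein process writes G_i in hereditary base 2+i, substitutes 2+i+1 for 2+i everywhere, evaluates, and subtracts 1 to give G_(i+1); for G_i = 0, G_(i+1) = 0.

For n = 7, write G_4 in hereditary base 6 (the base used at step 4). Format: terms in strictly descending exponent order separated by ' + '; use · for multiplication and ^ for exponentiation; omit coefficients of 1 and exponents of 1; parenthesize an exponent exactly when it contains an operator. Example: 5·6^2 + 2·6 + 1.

6^6 + 1

G_0 = 7. HB_2(7) = 2^2 + 2 + 1. Bump = 31. G_1 = 30.
G_1 = 30. HB_3(30) = 3^3 + 3. Bump = 260. G_2 = 259.
G_2 = 259. HB_4(259) = 4^4 + 3. Bump = 3128. G_3 = 3127.
G_3 = 3127. HB_5(3127) = 5^5 + 2. Bump = 46658. G_4 = 46657.
G_4 = 46657. HB_6(46657) = 6^6 + 1. Bump = 823544. G_5 = 823543.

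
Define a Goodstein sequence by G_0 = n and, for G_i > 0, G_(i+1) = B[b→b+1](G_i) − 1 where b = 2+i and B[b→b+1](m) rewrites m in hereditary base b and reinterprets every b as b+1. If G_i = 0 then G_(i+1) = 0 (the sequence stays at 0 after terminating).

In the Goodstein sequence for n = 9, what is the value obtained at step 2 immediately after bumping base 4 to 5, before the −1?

9843

base 2: 9 = 2^(2 + 1) + 1; at 3: 3^(3 + 1) + 1 = 82; next = 81
base 3: 81 = 3^(3 + 1); at 4: 4^(4 + 1) = 1024; next = 1023
base 4: 1023 = 3·4^4 + 3·4^3 + 3·4^2 + 3·4 + 3; at 5: 3·5^5 + 3·5^3 + 3·5^2 + 3·5 + 3 = 9843; next = 9842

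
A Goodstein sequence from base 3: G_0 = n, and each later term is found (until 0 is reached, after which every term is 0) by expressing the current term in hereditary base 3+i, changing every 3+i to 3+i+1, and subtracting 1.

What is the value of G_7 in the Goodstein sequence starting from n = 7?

G_0 = 7. HB_3(7) = 2·3 + 1. Bump = 9. G_1 = 8.
G_1 = 8. HB_4(8) = 2·4. Bump = 10. G_2 = 9.
G_2 = 9. HB_5(9) = 5 + 4. Bump = 10. G_3 = 9.
G_3 = 9. HB_6(9) = 6 + 3. Bump = 10. G_4 = 9.
G_4 = 9. HB_7(9) = 7 + 2. Bump = 10. G_5 = 9.
G_5 = 9. HB_8(9) = 8 + 1. Bump = 10. G_6 = 9.
G_6 = 9. HB_9(9) = 9. Bump = 10. G_7 = 9.
G_7 = 9. HB_10(9) = 9. Bump = 9. G_8 = 8.

9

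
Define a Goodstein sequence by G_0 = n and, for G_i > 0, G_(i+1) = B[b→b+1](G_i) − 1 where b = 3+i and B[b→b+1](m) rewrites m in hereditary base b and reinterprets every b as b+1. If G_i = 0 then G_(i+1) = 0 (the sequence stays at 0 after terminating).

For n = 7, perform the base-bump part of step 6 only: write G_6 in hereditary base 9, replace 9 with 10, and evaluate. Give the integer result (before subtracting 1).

10

base 3: 7 = 2·3 + 1; at 4: 2·4 + 1 = 9; next = 8
base 4: 8 = 2·4; at 5: 2·5 = 10; next = 9
base 5: 9 = 5 + 4; at 6: 6 + 4 = 10; next = 9
base 6: 9 = 6 + 3; at 7: 7 + 3 = 10; next = 9
base 7: 9 = 7 + 2; at 8: 8 + 2 = 10; next = 9
base 8: 9 = 8 + 1; at 9: 9 + 1 = 10; next = 9
base 9: 9 = 9; at 10: 10 = 10; next = 9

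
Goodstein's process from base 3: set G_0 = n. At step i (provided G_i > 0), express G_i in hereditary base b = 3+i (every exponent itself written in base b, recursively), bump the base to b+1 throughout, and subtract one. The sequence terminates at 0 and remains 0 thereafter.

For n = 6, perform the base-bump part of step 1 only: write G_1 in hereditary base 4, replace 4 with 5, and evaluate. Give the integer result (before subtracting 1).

step 0: 6 = 2·3; sub 4 for 3: 2·4; = 8; G_1 = 8−1 = 7
step 1: 7 = 4 + 3; sub 5 for 4: 5 + 3; = 8; G_2 = 8−1 = 7

8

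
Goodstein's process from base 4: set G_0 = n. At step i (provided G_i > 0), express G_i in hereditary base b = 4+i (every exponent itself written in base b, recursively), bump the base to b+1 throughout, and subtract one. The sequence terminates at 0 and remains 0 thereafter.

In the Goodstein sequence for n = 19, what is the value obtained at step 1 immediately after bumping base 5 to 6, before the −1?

base 4: 19 = 4^2 + 3; at 5: 5^2 + 3 = 28; next = 27
base 5: 27 = 5^2 + 2; at 6: 6^2 + 2 = 38; next = 37

38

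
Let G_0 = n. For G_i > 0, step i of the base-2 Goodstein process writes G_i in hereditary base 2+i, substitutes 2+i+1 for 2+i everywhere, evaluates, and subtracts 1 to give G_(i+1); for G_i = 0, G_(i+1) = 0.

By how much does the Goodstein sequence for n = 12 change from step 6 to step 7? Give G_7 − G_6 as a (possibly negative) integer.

step 0: 12 = 2^(2 + 1) + 2^2; sub 3 for 2: 3^(3 + 1) + 3^3; = 108; G_1 = 108−1 = 107
step 1: 107 = 3^(3 + 1) + 2·3^2 + 2·3 + 2; sub 4 for 3: 4^(4 + 1) + 2·4^2 + 2·4 + 2; = 1066; G_2 = 1066−1 = 1065
step 2: 1065 = 4^(4 + 1) + 2·4^2 + 2·4 + 1; sub 5 for 4: 5^(5 + 1) + 2·5^2 + 2·5 + 1; = 15686; G_3 = 15686−1 = 15685
step 3: 15685 = 5^(5 + 1) + 2·5^2 + 2·5; sub 6 for 5: 6^(6 + 1) + 2·6^2 + 2·6; = 280020; G_4 = 280020−1 = 280019
step 4: 280019 = 6^(6 + 1) + 2·6^2 + 6 + 5; sub 7 for 6: 7^(7 + 1) + 2·7^2 + 7 + 5; = 5764911; G_5 = 5764911−1 = 5764910
step 5: 5764910 = 7^(7 + 1) + 2·7^2 + 7 + 4; sub 8 for 7: 8^(8 + 1) + 2·8^2 + 8 + 4; = 134217868; G_6 = 134217868−1 = 134217867
step 6: 134217867 = 8^(8 + 1) + 2·8^2 + 8 + 3; sub 9 for 8: 9^(9 + 1) + 2·9^2 + 9 + 3; = 3486784575; G_7 = 3486784575−1 = 3486784574

3352566707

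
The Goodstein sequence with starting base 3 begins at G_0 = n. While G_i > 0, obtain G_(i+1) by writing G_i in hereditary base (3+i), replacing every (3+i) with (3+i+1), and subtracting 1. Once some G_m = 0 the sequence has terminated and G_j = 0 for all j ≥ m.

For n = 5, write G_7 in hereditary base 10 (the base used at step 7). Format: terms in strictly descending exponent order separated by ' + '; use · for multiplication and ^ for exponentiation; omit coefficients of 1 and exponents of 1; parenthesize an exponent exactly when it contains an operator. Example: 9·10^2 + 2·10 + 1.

(0) 5|_3 = 3 + 2 ↦ 4 + 2|_4 = 6 ⇒ 5
(1) 5|_4 = 4 + 1 ↦ 5 + 1|_5 = 6 ⇒ 5
(2) 5|_5 = 5 ↦ 6|_6 = 6 ⇒ 5
(3) 5|_6 = 5 ↦ 5|_7 = 5 ⇒ 4
(4) 4|_7 = 4 ↦ 4|_8 = 4 ⇒ 3
(5) 3|_8 = 3 ↦ 3|_9 = 3 ⇒ 2
(6) 2|_9 = 2 ↦ 2|_10 = 2 ⇒ 1
(7) 1|_10 = 1 ↦ 1|_11 = 1 ⇒ 0

1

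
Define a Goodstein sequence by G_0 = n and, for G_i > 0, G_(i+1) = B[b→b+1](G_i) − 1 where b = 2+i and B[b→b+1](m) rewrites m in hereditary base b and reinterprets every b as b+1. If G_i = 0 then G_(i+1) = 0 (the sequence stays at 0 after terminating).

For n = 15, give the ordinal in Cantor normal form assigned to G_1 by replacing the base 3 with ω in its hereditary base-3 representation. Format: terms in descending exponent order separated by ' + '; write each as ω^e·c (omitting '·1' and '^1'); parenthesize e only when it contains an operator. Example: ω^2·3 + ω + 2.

ω^(ω + 1) + ω^ω + ω

base 2: 15 = 2^(2 + 1) + 2^2 + 2 + 1; at 3: 3^(3 + 1) + 3^3 + 3 + 1 = 112; next = 111
base 3: 111 = 3^(3 + 1) + 3^3 + 3; at 4: 4^(4 + 1) + 4^4 + 4 = 1284; next = 1283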